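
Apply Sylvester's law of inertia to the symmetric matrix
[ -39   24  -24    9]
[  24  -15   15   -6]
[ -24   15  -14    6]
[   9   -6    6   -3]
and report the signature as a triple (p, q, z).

step 0: pivot -39 → sign −
step 1: pivot -3/13 → sign −
step 2: pivot 1 → sign +
step 3: row/col 3 already zero → sign 0
signature = (1, 2, 1)

Answer: (1, 2, 1)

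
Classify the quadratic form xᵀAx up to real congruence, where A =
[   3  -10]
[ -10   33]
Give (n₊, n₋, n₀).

Answer: (1, 1, 0)

Derivation:
step 0: pivot 3 → sign +
step 1: pivot -1/3 → sign −
signature = (1, 1, 0)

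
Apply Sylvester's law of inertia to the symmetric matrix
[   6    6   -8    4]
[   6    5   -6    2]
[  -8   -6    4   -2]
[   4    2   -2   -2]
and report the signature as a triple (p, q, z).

Answer: (1, 3, 0)

Derivation:
step 0: pivot 6 → sign +
step 1: pivot -1 → sign −
step 2: pivot -8/3 → sign −
step 3: pivot -1/2 → sign −
signature = (1, 3, 0)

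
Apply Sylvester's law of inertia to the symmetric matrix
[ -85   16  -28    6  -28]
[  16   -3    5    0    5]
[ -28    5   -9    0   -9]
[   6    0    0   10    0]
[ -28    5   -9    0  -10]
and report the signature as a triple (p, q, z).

Answer: (1, 4, 0)

Derivation:
step 0: pivot -85 → sign −
step 1: pivot 1/85 → sign +
step 2: pivot -6 → sign −
step 3: pivot -2 → sign −
step 4: pivot -1 → sign −
signature = (1, 4, 0)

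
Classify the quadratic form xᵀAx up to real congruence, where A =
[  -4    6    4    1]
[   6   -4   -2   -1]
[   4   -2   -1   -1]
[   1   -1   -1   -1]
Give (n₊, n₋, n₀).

Answer: (1, 2, 1)

Derivation:
step 0: pivot -4 → sign −
step 1: pivot 5 → sign +
step 2: pivot -1/5 → sign −
step 3: row/col 3 already zero → sign 0
signature = (1, 2, 1)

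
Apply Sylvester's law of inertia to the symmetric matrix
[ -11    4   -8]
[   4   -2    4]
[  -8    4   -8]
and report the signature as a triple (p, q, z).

step 0: pivot -11 → sign −
step 1: pivot -6/11 → sign −
step 2: row/col 2 already zero → sign 0
signature = (0, 2, 1)

Answer: (0, 2, 1)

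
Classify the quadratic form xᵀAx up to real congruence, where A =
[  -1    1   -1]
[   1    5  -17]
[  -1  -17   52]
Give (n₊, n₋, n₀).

Answer: (1, 2, 0)

Derivation:
step 0: pivot -1 → sign −
step 1: pivot 6 → sign +
step 2: pivot -1 → sign −
signature = (1, 2, 0)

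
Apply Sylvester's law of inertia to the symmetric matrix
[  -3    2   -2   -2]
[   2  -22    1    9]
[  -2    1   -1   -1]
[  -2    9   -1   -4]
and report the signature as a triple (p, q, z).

step 0: pivot -3 → sign −
step 1: pivot -62/3 → sign −
step 2: pivot 21/62 → sign +
step 3: pivot 1/21 → sign +
signature = (2, 2, 0)

Answer: (2, 2, 0)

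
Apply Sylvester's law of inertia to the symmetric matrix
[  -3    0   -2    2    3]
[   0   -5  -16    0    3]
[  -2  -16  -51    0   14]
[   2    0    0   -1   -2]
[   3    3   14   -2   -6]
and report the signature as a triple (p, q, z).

Answer: (2, 3, 0)

Derivation:
step 0: pivot -3 → sign −
step 1: pivot -5 → sign −
step 2: pivot 23/15 → sign +
step 3: pivot -19/23 → sign −
step 4: pivot 6/19 → sign +
signature = (2, 3, 0)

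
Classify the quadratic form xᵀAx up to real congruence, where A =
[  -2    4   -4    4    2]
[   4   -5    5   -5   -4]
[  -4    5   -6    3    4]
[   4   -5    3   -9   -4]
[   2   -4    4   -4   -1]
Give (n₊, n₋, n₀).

step 0: pivot -2 → sign −
step 1: pivot 3 → sign +
step 2: pivot -1 → sign −
step 3: pivot 1 → sign +
step 4: row/col 4 already zero → sign 0
signature = (2, 2, 1)

Answer: (2, 2, 1)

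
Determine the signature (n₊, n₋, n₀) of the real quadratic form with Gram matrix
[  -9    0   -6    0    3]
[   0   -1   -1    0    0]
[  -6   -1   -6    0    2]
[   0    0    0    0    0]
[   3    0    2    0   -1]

Answer: (0, 3, 2)

Derivation:
step 0: pivot -9 → sign −
step 1: pivot -1 → sign −
step 2: pivot -1 → sign −
step 3: row/col 3 already zero → sign 0
step 4: row/col 4 already zero → sign 0
signature = (0, 3, 2)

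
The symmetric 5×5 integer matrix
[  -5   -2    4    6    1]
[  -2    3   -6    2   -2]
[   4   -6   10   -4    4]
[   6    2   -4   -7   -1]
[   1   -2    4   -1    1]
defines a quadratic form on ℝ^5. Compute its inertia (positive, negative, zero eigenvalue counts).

Answer: (2, 3, 0)

Derivation:
step 0: pivot -5 → sign −
step 1: pivot 19/5 → sign +
step 2: pivot -2 → sign −
step 3: pivot 3/19 → sign +
step 4: pivot -1/3 → sign −
signature = (2, 3, 0)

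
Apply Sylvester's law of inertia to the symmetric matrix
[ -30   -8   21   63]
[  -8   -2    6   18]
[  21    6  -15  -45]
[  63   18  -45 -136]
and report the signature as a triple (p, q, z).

Answer: (1, 3, 0)

Derivation:
step 0: pivot -30 → sign −
step 1: pivot 2/15 → sign +
step 2: pivot -3/2 → sign −
step 3: pivot -1 → sign −
signature = (1, 3, 0)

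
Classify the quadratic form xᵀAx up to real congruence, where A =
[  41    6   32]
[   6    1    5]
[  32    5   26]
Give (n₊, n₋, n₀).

step 0: pivot 41 → sign +
step 1: pivot 5/41 → sign +
step 2: pivot 1/5 → sign +
signature = (3, 0, 0)

Answer: (3, 0, 0)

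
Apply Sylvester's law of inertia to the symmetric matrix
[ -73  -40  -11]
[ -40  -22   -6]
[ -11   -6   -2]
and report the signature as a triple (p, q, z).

Answer: (0, 3, 0)

Derivation:
step 0: pivot -73 → sign −
step 1: pivot -6/73 → sign −
step 2: pivot -1/3 → sign −
signature = (0, 3, 0)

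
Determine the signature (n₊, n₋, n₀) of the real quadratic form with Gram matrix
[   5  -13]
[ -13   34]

step 0: pivot 5 → sign +
step 1: pivot 1/5 → sign +
signature = (2, 0, 0)

Answer: (2, 0, 0)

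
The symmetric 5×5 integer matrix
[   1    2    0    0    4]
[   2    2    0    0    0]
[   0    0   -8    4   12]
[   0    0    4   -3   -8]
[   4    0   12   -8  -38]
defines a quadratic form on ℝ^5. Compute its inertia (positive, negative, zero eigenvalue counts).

Answer: (1, 3, 1)

Derivation:
step 0: pivot 1 → sign +
step 1: pivot -2 → sign −
step 2: pivot -8 → sign −
step 3: pivot -1 → sign −
step 4: row/col 4 already zero → sign 0
signature = (1, 3, 1)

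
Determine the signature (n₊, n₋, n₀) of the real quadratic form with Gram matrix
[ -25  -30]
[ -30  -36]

Answer: (0, 1, 1)

Derivation:
step 0: pivot -25 → sign −
step 1: row/col 1 already zero → sign 0
signature = (0, 1, 1)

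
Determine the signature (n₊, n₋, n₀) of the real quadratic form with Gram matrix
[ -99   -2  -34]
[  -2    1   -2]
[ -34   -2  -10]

step 0: pivot -99 → sign −
step 1: pivot 103/99 → sign +
step 2: pivot 2/103 → sign +
signature = (2, 1, 0)

Answer: (2, 1, 0)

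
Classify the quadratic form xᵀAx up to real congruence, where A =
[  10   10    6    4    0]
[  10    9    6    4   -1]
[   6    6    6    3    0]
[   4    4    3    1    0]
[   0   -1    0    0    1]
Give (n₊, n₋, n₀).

step 0: pivot 10 → sign +
step 1: pivot -1 → sign −
step 2: pivot 12/5 → sign +
step 3: pivot -3/4 → sign −
step 4: pivot 2 → sign +
signature = (3, 2, 0)

Answer: (3, 2, 0)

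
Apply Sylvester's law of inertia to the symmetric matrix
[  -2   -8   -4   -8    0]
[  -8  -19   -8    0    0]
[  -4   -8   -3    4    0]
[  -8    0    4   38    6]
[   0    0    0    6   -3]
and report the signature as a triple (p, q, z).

Answer: (3, 2, 0)

Derivation:
step 0: pivot -2 → sign −
step 1: pivot 13 → sign +
step 2: pivot 1/13 → sign +
step 3: pivot -10 → sign −
step 4: pivot 3/5 → sign +
signature = (3, 2, 0)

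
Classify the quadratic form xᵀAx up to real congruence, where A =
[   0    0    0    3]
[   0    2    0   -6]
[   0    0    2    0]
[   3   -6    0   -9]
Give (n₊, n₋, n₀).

step 0: pivot 2 → sign +
step 1: pivot 2 → sign +
step 2: pivot -27 → sign −
step 3: pivot 1/3 → sign +
signature = (3, 1, 0)

Answer: (3, 1, 0)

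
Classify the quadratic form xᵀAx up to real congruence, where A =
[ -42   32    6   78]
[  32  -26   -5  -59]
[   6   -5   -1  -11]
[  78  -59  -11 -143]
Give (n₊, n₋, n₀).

step 0: pivot -42 → sign −
step 1: pivot -34/21 → sign −
step 2: pivot -1/34 → sign −
step 3: pivot 2 → sign +
signature = (1, 3, 0)

Answer: (1, 3, 0)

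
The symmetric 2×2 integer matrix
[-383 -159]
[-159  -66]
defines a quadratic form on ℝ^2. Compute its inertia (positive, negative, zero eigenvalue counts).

step 0: pivot -383 → sign −
step 1: pivot 3/383 → sign +
signature = (1, 1, 0)

Answer: (1, 1, 0)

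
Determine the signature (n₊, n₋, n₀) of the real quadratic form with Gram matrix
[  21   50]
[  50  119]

Answer: (1, 1, 0)

Derivation:
step 0: pivot 21 → sign +
step 1: pivot -1/21 → sign −
signature = (1, 1, 0)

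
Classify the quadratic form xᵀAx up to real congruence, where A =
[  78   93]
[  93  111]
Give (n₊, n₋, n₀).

Answer: (2, 0, 0)

Derivation:
step 0: pivot 78 → sign +
step 1: pivot 3/26 → sign +
signature = (2, 0, 0)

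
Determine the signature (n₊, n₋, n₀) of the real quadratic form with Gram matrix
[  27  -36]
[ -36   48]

Answer: (1, 0, 1)

Derivation:
step 0: pivot 27 → sign +
step 1: row/col 1 already zero → sign 0
signature = (1, 0, 1)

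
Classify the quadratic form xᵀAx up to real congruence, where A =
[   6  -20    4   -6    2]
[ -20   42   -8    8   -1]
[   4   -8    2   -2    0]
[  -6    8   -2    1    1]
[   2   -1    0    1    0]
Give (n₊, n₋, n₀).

Answer: (4, 1, 0)

Derivation:
step 0: pivot 6 → sign +
step 1: pivot -74/3 → sign −
step 2: pivot 18/37 → sign +
step 3: pivot 1/9 → sign +
step 4: pivot 1/2 → sign +
signature = (4, 1, 0)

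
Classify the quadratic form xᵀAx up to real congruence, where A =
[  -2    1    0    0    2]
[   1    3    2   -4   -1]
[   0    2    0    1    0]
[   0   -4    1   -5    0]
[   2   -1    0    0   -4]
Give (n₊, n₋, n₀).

step 0: pivot -2 → sign −
step 1: pivot 7/2 → sign +
step 2: pivot -8/7 → sign −
step 3: pivot -1/8 → sign −
step 4: pivot -2 → sign −
signature = (1, 4, 0)

Answer: (1, 4, 0)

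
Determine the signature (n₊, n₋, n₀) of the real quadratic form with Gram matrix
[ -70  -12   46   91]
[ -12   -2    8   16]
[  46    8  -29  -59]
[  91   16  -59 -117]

step 0: pivot -70 → sign −
step 1: pivot 2/35 → sign +
step 2: pivot 1 → sign +
step 3: pivot -3/2 → sign −
signature = (2, 2, 0)

Answer: (2, 2, 0)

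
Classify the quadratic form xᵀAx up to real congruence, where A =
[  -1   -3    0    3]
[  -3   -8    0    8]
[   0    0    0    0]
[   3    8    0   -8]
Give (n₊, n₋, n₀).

step 0: pivot -1 → sign −
step 1: pivot 1 → sign +
step 2: row/col 2 already zero → sign 0
step 3: row/col 3 already zero → sign 0
signature = (1, 1, 2)

Answer: (1, 1, 2)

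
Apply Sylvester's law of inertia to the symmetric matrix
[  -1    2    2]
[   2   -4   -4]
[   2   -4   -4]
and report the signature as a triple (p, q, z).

Answer: (0, 1, 2)

Derivation:
step 0: pivot -1 → sign −
step 1: row/col 1 already zero → sign 0
step 2: row/col 2 already zero → sign 0
signature = (0, 1, 2)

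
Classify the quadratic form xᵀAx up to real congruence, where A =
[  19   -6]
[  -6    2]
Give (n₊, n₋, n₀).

step 0: pivot 19 → sign +
step 1: pivot 2/19 → sign +
signature = (2, 0, 0)

Answer: (2, 0, 0)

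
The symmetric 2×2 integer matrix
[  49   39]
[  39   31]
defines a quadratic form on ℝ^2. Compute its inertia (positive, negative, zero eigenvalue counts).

Answer: (1, 1, 0)

Derivation:
step 0: pivot 49 → sign +
step 1: pivot -2/49 → sign −
signature = (1, 1, 0)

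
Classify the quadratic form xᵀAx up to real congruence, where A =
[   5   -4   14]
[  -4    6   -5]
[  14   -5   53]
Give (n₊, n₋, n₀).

step 0: pivot 5 → sign +
step 1: pivot 14/5 → sign +
step 2: pivot 1/14 → sign +
signature = (3, 0, 0)

Answer: (3, 0, 0)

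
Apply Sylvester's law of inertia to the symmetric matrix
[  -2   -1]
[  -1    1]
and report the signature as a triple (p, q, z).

step 0: pivot -2 → sign −
step 1: pivot 3/2 → sign +
signature = (1, 1, 0)

Answer: (1, 1, 0)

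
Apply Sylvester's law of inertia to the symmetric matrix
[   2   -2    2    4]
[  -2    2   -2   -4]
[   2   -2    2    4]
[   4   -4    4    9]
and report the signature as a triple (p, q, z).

Answer: (2, 0, 2)

Derivation:
step 0: pivot 2 → sign +
step 1: pivot 1 → sign +
step 2: row/col 2 already zero → sign 0
step 3: row/col 3 already zero → sign 0
signature = (2, 0, 2)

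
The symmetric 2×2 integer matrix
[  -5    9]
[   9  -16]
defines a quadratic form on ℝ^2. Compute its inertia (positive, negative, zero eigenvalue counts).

step 0: pivot -5 → sign −
step 1: pivot 1/5 → sign +
signature = (1, 1, 0)

Answer: (1, 1, 0)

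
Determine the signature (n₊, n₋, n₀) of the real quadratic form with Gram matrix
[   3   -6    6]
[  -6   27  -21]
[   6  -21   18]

step 0: pivot 3 → sign +
step 1: pivot 15 → sign +
step 2: pivot 3/5 → sign +
signature = (3, 0, 0)

Answer: (3, 0, 0)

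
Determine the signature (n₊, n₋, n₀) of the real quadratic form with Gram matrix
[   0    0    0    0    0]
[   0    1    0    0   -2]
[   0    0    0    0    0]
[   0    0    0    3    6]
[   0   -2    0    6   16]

Answer: (2, 0, 3)

Derivation:
step 0: pivot 1 → sign +
step 1: pivot 3 → sign +
step 2: row/col 2 already zero → sign 0
step 3: row/col 3 already zero → sign 0
step 4: row/col 4 already zero → sign 0
signature = (2, 0, 3)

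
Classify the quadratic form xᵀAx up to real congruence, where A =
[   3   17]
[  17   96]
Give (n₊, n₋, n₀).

step 0: pivot 3 → sign +
step 1: pivot -1/3 → sign −
signature = (1, 1, 0)

Answer: (1, 1, 0)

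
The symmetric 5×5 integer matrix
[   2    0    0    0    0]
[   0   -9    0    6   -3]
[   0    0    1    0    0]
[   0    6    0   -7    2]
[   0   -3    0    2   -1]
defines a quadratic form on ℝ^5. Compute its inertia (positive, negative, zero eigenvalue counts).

Answer: (2, 2, 1)

Derivation:
step 0: pivot 2 → sign +
step 1: pivot -9 → sign −
step 2: pivot 1 → sign +
step 3: pivot -3 → sign −
step 4: row/col 4 already zero → sign 0
signature = (2, 2, 1)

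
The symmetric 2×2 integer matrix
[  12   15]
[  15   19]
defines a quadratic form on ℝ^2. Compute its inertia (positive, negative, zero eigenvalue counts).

step 0: pivot 12 → sign +
step 1: pivot 1/4 → sign +
signature = (2, 0, 0)

Answer: (2, 0, 0)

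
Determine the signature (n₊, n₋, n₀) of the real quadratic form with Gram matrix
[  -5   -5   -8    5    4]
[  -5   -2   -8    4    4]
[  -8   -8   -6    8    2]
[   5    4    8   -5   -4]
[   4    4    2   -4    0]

step 0: pivot -5 → sign −
step 1: pivot 3 → sign +
step 2: pivot 34/5 → sign +
step 3: pivot -1/3 → sign −
step 4: pivot 6/17 → sign +
signature = (3, 2, 0)

Answer: (3, 2, 0)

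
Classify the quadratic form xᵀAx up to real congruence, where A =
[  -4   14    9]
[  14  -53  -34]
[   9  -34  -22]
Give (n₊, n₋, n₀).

Answer: (0, 3, 0)

Derivation:
step 0: pivot -4 → sign −
step 1: pivot -4 → sign −
step 2: pivot -3/16 → sign −
signature = (0, 3, 0)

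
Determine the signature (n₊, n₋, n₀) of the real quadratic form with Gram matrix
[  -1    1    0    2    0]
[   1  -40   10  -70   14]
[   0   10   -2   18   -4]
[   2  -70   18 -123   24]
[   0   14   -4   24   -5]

step 0: pivot -1 → sign −
step 1: pivot -39 → sign −
step 2: pivot 22/39 → sign +
step 3: pivot -1 → sign −
step 4: pivot -3/11 → sign −
signature = (1, 4, 0)

Answer: (1, 4, 0)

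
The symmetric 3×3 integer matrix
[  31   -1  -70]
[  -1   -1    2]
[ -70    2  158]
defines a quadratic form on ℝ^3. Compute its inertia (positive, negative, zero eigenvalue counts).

step 0: pivot 31 → sign +
step 1: pivot -32/31 → sign −
step 2: row/col 2 already zero → sign 0
signature = (1, 1, 1)

Answer: (1, 1, 1)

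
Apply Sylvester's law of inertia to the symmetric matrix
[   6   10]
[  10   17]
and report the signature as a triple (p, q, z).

Answer: (2, 0, 0)

Derivation:
step 0: pivot 6 → sign +
step 1: pivot 1/3 → sign +
signature = (2, 0, 0)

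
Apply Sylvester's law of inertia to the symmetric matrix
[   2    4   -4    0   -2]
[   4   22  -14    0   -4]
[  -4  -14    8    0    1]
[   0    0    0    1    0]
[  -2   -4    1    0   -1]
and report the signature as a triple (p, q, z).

Answer: (4, 1, 0)

Derivation:
step 0: pivot 2 → sign +
step 1: pivot 14 → sign +
step 2: pivot -18/7 → sign −
step 3: pivot 1 → sign +
step 4: pivot 1/2 → sign +
signature = (4, 1, 0)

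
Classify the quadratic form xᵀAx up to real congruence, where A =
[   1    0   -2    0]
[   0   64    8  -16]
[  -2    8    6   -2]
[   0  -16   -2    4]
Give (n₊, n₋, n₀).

step 0: pivot 1 → sign +
step 1: pivot 64 → sign +
step 2: pivot 1 → sign +
step 3: row/col 3 already zero → sign 0
signature = (3, 0, 1)

Answer: (3, 0, 1)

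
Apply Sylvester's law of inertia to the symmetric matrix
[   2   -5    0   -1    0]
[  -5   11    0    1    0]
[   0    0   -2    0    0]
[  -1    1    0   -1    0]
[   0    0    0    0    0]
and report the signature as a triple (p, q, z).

step 0: pivot 2 → sign +
step 1: pivot -3/2 → sign −
step 2: pivot -2 → sign −
step 3: row/col 3 already zero → sign 0
step 4: row/col 4 already zero → sign 0
signature = (1, 2, 2)

Answer: (1, 2, 2)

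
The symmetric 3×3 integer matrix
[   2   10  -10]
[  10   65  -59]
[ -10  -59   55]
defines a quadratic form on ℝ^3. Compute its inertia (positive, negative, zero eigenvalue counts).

Answer: (2, 1, 0)

Derivation:
step 0: pivot 2 → sign +
step 1: pivot 15 → sign +
step 2: pivot -2/5 → sign −
signature = (2, 1, 0)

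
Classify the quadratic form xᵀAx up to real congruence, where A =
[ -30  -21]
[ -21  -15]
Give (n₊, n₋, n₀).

Answer: (0, 2, 0)

Derivation:
step 0: pivot -30 → sign −
step 1: pivot -3/10 → sign −
signature = (0, 2, 0)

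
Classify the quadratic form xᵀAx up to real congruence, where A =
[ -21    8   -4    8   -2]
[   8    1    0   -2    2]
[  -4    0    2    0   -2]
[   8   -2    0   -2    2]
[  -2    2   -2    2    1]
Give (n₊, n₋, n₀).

step 0: pivot -21 → sign −
step 1: pivot 85/21 → sign +
step 2: pivot 186/85 → sign +
step 3: pivot 6/31 → sign +
step 4: pivot -1/3 → sign −
signature = (3, 2, 0)

Answer: (3, 2, 0)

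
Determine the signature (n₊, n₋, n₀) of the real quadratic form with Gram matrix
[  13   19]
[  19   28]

step 0: pivot 13 → sign +
step 1: pivot 3/13 → sign +
signature = (2, 0, 0)

Answer: (2, 0, 0)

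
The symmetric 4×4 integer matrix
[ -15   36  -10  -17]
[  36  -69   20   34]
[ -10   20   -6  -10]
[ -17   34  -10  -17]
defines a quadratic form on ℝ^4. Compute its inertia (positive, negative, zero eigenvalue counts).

step 0: pivot -15 → sign −
step 1: pivot 87/5 → sign +
step 2: pivot -22/87 → sign −
step 3: pivot -2/11 → sign −
signature = (1, 3, 0)

Answer: (1, 3, 0)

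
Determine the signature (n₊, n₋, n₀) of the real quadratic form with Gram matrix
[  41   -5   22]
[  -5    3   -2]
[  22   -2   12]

Answer: (2, 0, 1)

Derivation:
step 0: pivot 41 → sign +
step 1: pivot 98/41 → sign +
step 2: row/col 2 already zero → sign 0
signature = (2, 0, 1)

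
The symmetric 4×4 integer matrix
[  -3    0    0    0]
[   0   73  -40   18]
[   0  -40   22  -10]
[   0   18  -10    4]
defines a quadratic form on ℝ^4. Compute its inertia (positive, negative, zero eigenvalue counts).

Answer: (2, 2, 0)

Derivation:
step 0: pivot -3 → sign −
step 1: pivot 73 → sign +
step 2: pivot 6/73 → sign +
step 3: pivot -2/3 → sign −
signature = (2, 2, 0)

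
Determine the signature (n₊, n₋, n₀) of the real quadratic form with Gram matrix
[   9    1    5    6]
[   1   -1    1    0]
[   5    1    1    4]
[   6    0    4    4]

step 0: pivot 9 → sign +
step 1: pivot -10/9 → sign −
step 2: pivot -8/5 → sign −
step 3: pivot 1/2 → sign +
signature = (2, 2, 0)

Answer: (2, 2, 0)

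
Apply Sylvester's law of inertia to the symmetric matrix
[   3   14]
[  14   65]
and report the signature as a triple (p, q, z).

step 0: pivot 3 → sign +
step 1: pivot -1/3 → sign −
signature = (1, 1, 0)

Answer: (1, 1, 0)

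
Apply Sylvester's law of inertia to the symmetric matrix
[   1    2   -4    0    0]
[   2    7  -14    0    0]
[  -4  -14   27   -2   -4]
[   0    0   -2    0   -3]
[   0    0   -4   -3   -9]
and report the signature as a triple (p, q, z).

step 0: pivot 1 → sign +
step 1: pivot 3 → sign +
step 2: pivot -1 → sign −
step 3: pivot 4 → sign +
step 4: pivot 3/4 → sign +
signature = (4, 1, 0)

Answer: (4, 1, 0)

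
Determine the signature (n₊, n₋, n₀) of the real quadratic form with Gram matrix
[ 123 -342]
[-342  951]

Answer: (2, 0, 0)

Derivation:
step 0: pivot 123 → sign +
step 1: pivot 3/41 → sign +
signature = (2, 0, 0)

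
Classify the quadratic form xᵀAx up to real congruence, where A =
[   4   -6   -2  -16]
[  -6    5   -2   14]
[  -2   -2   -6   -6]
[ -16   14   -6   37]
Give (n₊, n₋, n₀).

Answer: (2, 2, 0)

Derivation:
step 0: pivot 4 → sign +
step 1: pivot -4 → sign −
step 2: pivot -3/4 → sign −
step 3: pivot 1 → sign +
signature = (2, 2, 0)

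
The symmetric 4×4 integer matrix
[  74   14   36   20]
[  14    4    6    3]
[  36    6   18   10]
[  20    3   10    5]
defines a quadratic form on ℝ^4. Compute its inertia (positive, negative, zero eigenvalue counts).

step 0: pivot 74 → sign +
step 1: pivot 50/37 → sign +
step 2: pivot -43/50 → sign −
step 3: pivot 2/43 → sign +
signature = (3, 1, 0)

Answer: (3, 1, 0)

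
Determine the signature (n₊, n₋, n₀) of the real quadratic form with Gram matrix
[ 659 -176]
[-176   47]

step 0: pivot 659 → sign +
step 1: pivot -3/659 → sign −
signature = (1, 1, 0)

Answer: (1, 1, 0)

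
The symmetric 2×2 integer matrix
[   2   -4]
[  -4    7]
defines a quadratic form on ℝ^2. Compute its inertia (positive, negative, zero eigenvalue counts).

step 0: pivot 2 → sign +
step 1: pivot -1 → sign −
signature = (1, 1, 0)

Answer: (1, 1, 0)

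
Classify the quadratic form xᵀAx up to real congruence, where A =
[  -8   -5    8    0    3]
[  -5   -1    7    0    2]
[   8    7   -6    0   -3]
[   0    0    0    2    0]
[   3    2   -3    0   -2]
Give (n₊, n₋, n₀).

step 0: pivot -8 → sign −
step 1: pivot 17/8 → sign +
step 2: pivot 2/17 → sign +
step 3: pivot 2 → sign +
step 4: pivot -1 → sign −
signature = (3, 2, 0)

Answer: (3, 2, 0)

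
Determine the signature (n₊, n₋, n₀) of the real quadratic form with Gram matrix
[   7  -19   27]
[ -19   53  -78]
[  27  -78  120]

Answer: (3, 0, 0)

Derivation:
step 0: pivot 7 → sign +
step 1: pivot 10/7 → sign +
step 2: pivot 3/10 → sign +
signature = (3, 0, 0)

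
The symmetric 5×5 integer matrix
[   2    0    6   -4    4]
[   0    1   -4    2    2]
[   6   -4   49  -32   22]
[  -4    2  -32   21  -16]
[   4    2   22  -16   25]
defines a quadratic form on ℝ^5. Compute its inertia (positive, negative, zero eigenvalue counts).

step 0: pivot 2 → sign +
step 1: pivot 1 → sign +
step 2: pivot 15 → sign +
step 3: pivot -3/5 → sign −
step 4: pivot 1 → sign +
signature = (4, 1, 0)

Answer: (4, 1, 0)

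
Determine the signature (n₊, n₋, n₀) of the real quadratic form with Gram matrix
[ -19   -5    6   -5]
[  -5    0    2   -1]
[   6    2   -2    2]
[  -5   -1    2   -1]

step 0: pivot -19 → sign −
step 1: pivot 25/19 → sign +
step 2: pivot -6/25 → sign −
step 3: pivot 2/3 → sign +
signature = (2, 2, 0)

Answer: (2, 2, 0)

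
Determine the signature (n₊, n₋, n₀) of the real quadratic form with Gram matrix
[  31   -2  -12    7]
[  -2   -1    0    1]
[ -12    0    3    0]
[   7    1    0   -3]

Answer: (1, 3, 0)

Derivation:
step 0: pivot 31 → sign +
step 1: pivot -35/31 → sign −
step 2: pivot -39/35 → sign −
step 3: pivot -1/13 → sign −
signature = (1, 3, 0)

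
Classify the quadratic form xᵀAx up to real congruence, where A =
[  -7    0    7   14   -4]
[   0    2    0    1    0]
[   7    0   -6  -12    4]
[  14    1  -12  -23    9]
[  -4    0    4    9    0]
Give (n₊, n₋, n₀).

Answer: (4, 1, 0)

Derivation:
step 0: pivot -7 → sign −
step 1: pivot 2 → sign +
step 2: pivot 1 → sign +
step 3: pivot 1/2 → sign +
step 4: pivot 2/7 → sign +
signature = (4, 1, 0)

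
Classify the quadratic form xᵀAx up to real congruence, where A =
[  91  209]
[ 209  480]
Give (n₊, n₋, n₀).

step 0: pivot 91 → sign +
step 1: pivot -1/91 → sign −
signature = (1, 1, 0)

Answer: (1, 1, 0)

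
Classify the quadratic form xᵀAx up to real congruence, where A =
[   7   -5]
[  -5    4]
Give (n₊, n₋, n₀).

step 0: pivot 7 → sign +
step 1: pivot 3/7 → sign +
signature = (2, 0, 0)

Answer: (2, 0, 0)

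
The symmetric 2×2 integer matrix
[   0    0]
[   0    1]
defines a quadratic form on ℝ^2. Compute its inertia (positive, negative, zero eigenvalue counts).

Answer: (1, 0, 1)

Derivation:
step 0: pivot 1 → sign +
step 1: row/col 1 already zero → sign 0
signature = (1, 0, 1)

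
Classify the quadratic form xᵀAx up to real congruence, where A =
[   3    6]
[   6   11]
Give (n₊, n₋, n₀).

Answer: (1, 1, 0)

Derivation:
step 0: pivot 3 → sign +
step 1: pivot -1 → sign −
signature = (1, 1, 0)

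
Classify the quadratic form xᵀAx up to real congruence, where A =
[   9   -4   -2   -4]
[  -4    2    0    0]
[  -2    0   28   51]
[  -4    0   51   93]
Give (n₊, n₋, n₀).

Answer: (3, 1, 0)

Derivation:
step 0: pivot 9 → sign +
step 1: pivot 2/9 → sign +
step 2: pivot 24 → sign +
step 3: pivot -1/24 → sign −
signature = (3, 1, 0)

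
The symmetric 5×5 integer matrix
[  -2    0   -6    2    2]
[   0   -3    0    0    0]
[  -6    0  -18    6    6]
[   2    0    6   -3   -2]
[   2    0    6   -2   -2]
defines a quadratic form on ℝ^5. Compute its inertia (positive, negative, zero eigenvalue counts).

Answer: (0, 3, 2)

Derivation:
step 0: pivot -2 → sign −
step 1: pivot -3 → sign −
step 2: pivot -1 → sign −
step 3: row/col 3 already zero → sign 0
step 4: row/col 4 already zero → sign 0
signature = (0, 3, 2)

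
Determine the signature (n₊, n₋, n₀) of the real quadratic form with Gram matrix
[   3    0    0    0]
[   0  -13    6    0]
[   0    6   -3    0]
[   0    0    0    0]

Answer: (1, 2, 1)

Derivation:
step 0: pivot 3 → sign +
step 1: pivot -13 → sign −
step 2: pivot -3/13 → sign −
step 3: row/col 3 already zero → sign 0
signature = (1, 2, 1)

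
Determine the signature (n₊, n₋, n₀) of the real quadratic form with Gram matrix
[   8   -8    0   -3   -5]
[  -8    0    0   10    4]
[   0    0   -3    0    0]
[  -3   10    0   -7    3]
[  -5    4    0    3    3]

step 0: pivot 8 → sign +
step 1: pivot -8 → sign −
step 2: pivot -3 → sign −
step 3: pivot -2 → sign −
step 4: pivot 1/32 → sign +
signature = (2, 3, 0)

Answer: (2, 3, 0)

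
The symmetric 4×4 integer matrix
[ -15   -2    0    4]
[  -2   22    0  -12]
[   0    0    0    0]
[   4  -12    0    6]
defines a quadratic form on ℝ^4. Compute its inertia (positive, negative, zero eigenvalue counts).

step 0: pivot -15 → sign −
step 1: pivot 334/15 → sign +
step 2: pivot 2/167 → sign +
step 3: row/col 3 already zero → sign 0
signature = (2, 1, 1)

Answer: (2, 1, 1)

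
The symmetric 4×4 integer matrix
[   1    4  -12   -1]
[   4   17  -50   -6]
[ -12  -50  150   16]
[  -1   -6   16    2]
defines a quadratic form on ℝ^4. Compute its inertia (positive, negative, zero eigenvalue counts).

Answer: (3, 1, 0)

Derivation:
step 0: pivot 1 → sign +
step 1: pivot 1 → sign +
step 2: pivot 2 → sign +
step 3: pivot -3 → sign −
signature = (3, 1, 0)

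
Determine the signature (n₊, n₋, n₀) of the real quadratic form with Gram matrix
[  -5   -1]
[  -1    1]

step 0: pivot -5 → sign −
step 1: pivot 6/5 → sign +
signature = (1, 1, 0)

Answer: (1, 1, 0)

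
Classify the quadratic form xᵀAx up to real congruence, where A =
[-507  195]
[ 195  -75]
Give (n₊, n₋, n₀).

Answer: (0, 1, 1)

Derivation:
step 0: pivot -507 → sign −
step 1: row/col 1 already zero → sign 0
signature = (0, 1, 1)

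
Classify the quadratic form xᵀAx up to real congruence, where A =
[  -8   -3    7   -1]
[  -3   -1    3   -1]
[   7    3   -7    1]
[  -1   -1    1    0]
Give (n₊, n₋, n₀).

Answer: (1, 3, 0)

Derivation:
step 0: pivot -8 → sign −
step 1: pivot 1/8 → sign +
step 2: pivot -2 → sign −
step 3: pivot -1 → sign −
signature = (1, 3, 0)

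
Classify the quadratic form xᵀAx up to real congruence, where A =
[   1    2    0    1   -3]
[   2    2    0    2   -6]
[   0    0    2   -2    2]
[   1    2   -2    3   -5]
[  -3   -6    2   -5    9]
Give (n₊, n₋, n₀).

Answer: (2, 2, 1)

Derivation:
step 0: pivot 1 → sign +
step 1: pivot -2 → sign −
step 2: pivot 2 → sign +
step 3: pivot -2 → sign −
step 4: row/col 4 already zero → sign 0
signature = (2, 2, 1)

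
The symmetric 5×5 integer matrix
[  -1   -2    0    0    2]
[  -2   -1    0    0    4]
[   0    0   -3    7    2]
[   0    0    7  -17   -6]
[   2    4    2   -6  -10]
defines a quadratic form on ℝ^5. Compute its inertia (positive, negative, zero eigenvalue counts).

step 0: pivot -1 → sign −
step 1: pivot 3 → sign +
step 2: pivot -3 → sign −
step 3: pivot -2/3 → sign −
step 4: pivot -2 → sign −
signature = (1, 4, 0)

Answer: (1, 4, 0)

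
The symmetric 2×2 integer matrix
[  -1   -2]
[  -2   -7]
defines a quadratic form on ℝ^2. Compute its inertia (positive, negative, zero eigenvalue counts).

Answer: (0, 2, 0)

Derivation:
step 0: pivot -1 → sign −
step 1: pivot -3 → sign −
signature = (0, 2, 0)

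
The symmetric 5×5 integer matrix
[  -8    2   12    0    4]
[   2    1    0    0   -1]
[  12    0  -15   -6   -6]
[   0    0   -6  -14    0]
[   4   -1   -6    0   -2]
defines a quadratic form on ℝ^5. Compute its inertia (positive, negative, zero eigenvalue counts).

step 0: pivot -8 → sign −
step 1: pivot 3/2 → sign +
step 2: pivot -3 → sign −
step 3: pivot -2 → sign −
step 4: row/col 4 already zero → sign 0
signature = (1, 3, 1)

Answer: (1, 3, 1)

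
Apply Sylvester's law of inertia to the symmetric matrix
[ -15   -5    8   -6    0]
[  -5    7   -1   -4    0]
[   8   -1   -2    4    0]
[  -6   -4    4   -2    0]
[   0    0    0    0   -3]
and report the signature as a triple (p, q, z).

step 0: pivot -15 → sign −
step 1: pivot 26/3 → sign +
step 2: pivot 93/130 → sign +
step 3: pivot -2/31 → sign −
step 4: pivot -3 → sign −
signature = (2, 3, 0)

Answer: (2, 3, 0)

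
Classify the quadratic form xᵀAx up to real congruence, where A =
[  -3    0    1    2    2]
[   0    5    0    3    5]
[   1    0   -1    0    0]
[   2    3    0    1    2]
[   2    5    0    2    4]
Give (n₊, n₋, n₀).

step 0: pivot -3 → sign −
step 1: pivot 5 → sign +
step 2: pivot -2/3 → sign −
step 3: pivot 6/5 → sign +
step 4: pivot 1/6 → sign +
signature = (3, 2, 0)

Answer: (3, 2, 0)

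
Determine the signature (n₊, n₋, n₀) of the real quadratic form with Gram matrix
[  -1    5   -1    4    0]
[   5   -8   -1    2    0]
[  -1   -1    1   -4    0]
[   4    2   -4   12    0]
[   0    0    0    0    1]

Answer: (2, 2, 1)

Derivation:
step 0: pivot -1 → sign −
step 1: pivot 17 → sign +
step 2: pivot -2/17 → sign −
step 3: pivot 1 → sign +
step 4: row/col 4 already zero → sign 0
signature = (2, 2, 1)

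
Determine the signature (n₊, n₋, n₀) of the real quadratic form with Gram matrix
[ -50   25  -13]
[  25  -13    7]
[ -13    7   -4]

step 0: pivot -50 → sign −
step 1: pivot -1/2 → sign −
step 2: pivot -3/25 → sign −
signature = (0, 3, 0)

Answer: (0, 3, 0)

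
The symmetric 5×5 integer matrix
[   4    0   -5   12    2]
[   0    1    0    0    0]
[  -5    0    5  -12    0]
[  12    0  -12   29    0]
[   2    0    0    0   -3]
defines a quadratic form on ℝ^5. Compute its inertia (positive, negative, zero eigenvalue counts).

Answer: (4, 1, 0)

Derivation:
step 0: pivot 4 → sign +
step 1: pivot 1 → sign +
step 2: pivot -5/4 → sign −
step 3: pivot 1/5 → sign +
step 4: pivot 1 → sign +
signature = (4, 1, 0)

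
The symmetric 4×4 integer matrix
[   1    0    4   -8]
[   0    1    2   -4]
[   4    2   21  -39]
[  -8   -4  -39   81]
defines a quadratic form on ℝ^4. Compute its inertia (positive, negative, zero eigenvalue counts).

Answer: (3, 0, 1)

Derivation:
step 0: pivot 1 → sign +
step 1: pivot 1 → sign +
step 2: pivot 1 → sign +
step 3: row/col 3 already zero → sign 0
signature = (3, 0, 1)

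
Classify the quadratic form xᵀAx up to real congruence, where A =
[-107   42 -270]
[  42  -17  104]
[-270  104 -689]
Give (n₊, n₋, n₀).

Answer: (0, 3, 0)

Derivation:
step 0: pivot -107 → sign −
step 1: pivot -55/107 → sign −
step 2: pivot -3/55 → sign −
signature = (0, 3, 0)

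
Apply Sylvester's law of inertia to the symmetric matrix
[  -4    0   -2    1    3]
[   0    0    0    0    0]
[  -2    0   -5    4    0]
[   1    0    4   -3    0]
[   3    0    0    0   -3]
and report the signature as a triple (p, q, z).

Answer: (1, 3, 1)

Derivation:
step 0: pivot -4 → sign −
step 1: pivot -4 → sign −
step 2: pivot 5/16 → sign +
step 3: pivot -6/5 → sign −
step 4: row/col 4 already zero → sign 0
signature = (1, 3, 1)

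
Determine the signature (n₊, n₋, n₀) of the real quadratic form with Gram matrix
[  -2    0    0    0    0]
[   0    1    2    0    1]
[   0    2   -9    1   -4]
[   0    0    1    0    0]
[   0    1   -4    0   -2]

Answer: (2, 3, 0)

Derivation:
step 0: pivot -2 → sign −
step 1: pivot 1 → sign +
step 2: pivot -13 → sign −
step 3: pivot 1/13 → sign +
step 4: pivot -3 → sign −
signature = (2, 3, 0)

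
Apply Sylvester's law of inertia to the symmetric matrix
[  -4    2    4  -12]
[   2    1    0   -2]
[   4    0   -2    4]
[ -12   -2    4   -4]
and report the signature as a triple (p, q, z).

step 0: pivot -4 → sign −
step 1: pivot 2 → sign +
step 2: row/col 2 already zero → sign 0
step 3: row/col 3 already zero → sign 0
signature = (1, 1, 2)

Answer: (1, 1, 2)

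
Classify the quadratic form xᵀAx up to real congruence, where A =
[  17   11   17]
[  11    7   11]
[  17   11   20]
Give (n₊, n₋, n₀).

step 0: pivot 17 → sign +
step 1: pivot -2/17 → sign −
step 2: pivot 3 → sign +
signature = (2, 1, 0)

Answer: (2, 1, 0)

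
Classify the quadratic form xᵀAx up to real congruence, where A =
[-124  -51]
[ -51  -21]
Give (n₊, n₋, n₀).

Answer: (0, 2, 0)

Derivation:
step 0: pivot -124 → sign −
step 1: pivot -3/124 → sign −
signature = (0, 2, 0)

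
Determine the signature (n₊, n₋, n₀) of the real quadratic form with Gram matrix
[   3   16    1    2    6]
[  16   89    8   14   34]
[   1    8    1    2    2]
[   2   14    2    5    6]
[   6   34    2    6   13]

Answer: (4, 1, 0)

Derivation:
step 0: pivot 3 → sign +
step 1: pivot 11/3 → sign +
step 2: pivot -14/11 → sign −
step 3: pivot 11/7 → sign +
step 4: pivot 3/11 → sign +
signature = (4, 1, 0)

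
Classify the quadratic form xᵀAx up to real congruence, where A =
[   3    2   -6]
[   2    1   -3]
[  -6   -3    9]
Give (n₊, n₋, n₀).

step 0: pivot 3 → sign +
step 1: pivot -1/3 → sign −
step 2: row/col 2 already zero → sign 0
signature = (1, 1, 1)

Answer: (1, 1, 1)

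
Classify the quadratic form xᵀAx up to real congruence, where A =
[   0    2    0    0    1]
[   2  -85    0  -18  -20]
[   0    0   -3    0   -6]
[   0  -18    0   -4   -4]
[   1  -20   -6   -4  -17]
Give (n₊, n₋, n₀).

step 0: pivot -85 → sign −
step 1: pivot 4/85 → sign +
step 2: pivot -3 → sign −
step 3: pivot -4 → sign −
step 4: row/col 4 already zero → sign 0
signature = (1, 3, 1)

Answer: (1, 3, 1)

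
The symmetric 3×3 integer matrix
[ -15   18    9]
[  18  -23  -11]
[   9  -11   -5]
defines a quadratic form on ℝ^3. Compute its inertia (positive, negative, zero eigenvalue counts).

Answer: (1, 2, 0)

Derivation:
step 0: pivot -15 → sign −
step 1: pivot -7/5 → sign −
step 2: pivot 3/7 → sign +
signature = (1, 2, 0)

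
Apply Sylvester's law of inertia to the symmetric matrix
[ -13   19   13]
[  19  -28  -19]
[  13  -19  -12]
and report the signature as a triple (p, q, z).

Answer: (1, 2, 0)

Derivation:
step 0: pivot -13 → sign −
step 1: pivot -3/13 → sign −
step 2: pivot 1 → sign +
signature = (1, 2, 0)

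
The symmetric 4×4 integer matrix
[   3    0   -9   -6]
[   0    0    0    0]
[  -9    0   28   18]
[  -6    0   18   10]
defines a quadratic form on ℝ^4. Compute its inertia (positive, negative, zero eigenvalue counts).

step 0: pivot 3 → sign +
step 1: pivot 1 → sign +
step 2: pivot -2 → sign −
step 3: row/col 3 already zero → sign 0
signature = (2, 1, 1)

Answer: (2, 1, 1)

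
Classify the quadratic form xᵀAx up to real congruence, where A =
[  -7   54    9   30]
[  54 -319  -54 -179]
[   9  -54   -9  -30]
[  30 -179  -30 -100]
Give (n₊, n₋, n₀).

step 0: pivot -7 → sign −
step 1: pivot 683/7 → sign +
step 2: pivot 90/683 → sign +
step 3: pivot -1/5 → sign −
signature = (2, 2, 0)

Answer: (2, 2, 0)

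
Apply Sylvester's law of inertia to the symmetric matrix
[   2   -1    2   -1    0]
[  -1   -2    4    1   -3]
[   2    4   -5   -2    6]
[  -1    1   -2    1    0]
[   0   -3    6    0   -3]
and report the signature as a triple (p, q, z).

step 0: pivot 2 → sign +
step 1: pivot -5/2 → sign −
step 2: pivot 3 → sign +
step 3: pivot 3/5 → sign +
step 4: row/col 4 already zero → sign 0
signature = (3, 1, 1)

Answer: (3, 1, 1)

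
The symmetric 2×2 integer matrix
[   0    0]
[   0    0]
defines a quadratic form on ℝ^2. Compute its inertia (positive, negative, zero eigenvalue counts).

Answer: (0, 0, 2)

Derivation:
step 0: row/col 0 already zero → sign 0
step 1: row/col 1 already zero → sign 0
signature = (0, 0, 2)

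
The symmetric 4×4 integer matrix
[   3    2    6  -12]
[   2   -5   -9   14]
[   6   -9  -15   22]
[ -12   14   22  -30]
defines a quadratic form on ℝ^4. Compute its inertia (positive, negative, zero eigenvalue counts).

Answer: (2, 2, 0)

Derivation:
step 0: pivot 3 → sign +
step 1: pivot -19/3 → sign −
step 2: pivot -6/19 → sign −
step 3: pivot 2/3 → sign +
signature = (2, 2, 0)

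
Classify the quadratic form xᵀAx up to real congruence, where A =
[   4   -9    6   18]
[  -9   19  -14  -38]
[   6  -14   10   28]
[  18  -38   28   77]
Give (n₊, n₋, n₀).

Answer: (3, 1, 0)

Derivation:
step 0: pivot 4 → sign +
step 1: pivot -5/4 → sign −
step 2: pivot 6/5 → sign +
step 3: pivot 1 → sign +
signature = (3, 1, 0)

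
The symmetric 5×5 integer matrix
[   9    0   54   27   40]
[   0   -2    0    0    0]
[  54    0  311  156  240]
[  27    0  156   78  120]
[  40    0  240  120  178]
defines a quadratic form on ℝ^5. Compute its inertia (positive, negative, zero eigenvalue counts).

step 0: pivot 9 → sign +
step 1: pivot -2 → sign −
step 2: pivot -13 → sign −
step 3: pivot -3/13 → sign −
step 4: pivot 2/9 → sign +
signature = (2, 3, 0)

Answer: (2, 3, 0)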